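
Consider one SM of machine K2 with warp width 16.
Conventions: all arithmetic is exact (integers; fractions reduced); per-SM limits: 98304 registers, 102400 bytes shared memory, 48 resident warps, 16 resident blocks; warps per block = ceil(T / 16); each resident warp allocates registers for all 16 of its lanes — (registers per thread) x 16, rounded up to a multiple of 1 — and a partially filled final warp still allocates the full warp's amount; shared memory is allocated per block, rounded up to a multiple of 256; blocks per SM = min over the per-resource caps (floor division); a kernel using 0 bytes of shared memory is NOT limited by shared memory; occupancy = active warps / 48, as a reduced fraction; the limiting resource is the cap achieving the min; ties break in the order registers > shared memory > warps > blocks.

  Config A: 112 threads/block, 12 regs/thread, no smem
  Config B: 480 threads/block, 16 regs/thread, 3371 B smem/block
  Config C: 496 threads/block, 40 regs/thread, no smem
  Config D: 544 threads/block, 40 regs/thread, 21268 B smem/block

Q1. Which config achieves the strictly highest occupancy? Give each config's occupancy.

occupancies: A 7/8, B 5/8, C 31/48, D 17/24

Answer: A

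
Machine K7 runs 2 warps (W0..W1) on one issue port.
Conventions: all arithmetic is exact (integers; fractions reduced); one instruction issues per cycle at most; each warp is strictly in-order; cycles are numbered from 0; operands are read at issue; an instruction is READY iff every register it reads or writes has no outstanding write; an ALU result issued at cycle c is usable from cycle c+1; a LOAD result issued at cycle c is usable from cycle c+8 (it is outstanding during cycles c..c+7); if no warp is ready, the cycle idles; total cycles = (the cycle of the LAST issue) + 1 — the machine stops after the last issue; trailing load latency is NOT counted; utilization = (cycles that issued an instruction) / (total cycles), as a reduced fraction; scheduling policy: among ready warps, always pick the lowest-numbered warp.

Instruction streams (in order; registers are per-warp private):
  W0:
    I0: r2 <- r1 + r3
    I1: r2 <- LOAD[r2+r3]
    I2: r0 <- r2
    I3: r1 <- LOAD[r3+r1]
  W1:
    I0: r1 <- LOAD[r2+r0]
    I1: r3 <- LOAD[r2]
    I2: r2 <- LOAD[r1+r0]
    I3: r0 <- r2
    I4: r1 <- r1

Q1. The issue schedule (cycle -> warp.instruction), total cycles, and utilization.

cycle 0: W0.I0
cycle 1: W0.I1
cycle 2: W1.I0
cycle 3: W1.I1
cycle 4: idle
cycle 5: idle
cycle 6: idle
cycle 7: idle
cycle 8: idle
cycle 9: W0.I2
cycle 10: W0.I3
cycle 11: W1.I2
cycle 12: idle
cycle 13: idle
cycle 14: idle
cycle 15: idle
cycle 16: idle
cycle 17: idle
cycle 18: idle
cycle 19: W1.I3
cycle 20: W1.I4

Answer: 21 cycles, utilization 3/7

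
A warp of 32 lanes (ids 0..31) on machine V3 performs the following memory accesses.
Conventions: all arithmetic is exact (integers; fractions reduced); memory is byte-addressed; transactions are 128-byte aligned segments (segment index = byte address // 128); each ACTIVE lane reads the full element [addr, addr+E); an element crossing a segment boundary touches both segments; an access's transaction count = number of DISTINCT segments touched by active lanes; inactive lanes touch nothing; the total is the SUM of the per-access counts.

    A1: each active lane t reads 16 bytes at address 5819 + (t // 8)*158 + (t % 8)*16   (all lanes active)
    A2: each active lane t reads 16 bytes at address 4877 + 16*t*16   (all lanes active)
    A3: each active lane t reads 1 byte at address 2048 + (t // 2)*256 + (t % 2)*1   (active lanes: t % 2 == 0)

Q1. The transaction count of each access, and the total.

A1: 6 transactions
A2: 32 transactions
A3: 16 transactions

Answer: 6,32,16; total 54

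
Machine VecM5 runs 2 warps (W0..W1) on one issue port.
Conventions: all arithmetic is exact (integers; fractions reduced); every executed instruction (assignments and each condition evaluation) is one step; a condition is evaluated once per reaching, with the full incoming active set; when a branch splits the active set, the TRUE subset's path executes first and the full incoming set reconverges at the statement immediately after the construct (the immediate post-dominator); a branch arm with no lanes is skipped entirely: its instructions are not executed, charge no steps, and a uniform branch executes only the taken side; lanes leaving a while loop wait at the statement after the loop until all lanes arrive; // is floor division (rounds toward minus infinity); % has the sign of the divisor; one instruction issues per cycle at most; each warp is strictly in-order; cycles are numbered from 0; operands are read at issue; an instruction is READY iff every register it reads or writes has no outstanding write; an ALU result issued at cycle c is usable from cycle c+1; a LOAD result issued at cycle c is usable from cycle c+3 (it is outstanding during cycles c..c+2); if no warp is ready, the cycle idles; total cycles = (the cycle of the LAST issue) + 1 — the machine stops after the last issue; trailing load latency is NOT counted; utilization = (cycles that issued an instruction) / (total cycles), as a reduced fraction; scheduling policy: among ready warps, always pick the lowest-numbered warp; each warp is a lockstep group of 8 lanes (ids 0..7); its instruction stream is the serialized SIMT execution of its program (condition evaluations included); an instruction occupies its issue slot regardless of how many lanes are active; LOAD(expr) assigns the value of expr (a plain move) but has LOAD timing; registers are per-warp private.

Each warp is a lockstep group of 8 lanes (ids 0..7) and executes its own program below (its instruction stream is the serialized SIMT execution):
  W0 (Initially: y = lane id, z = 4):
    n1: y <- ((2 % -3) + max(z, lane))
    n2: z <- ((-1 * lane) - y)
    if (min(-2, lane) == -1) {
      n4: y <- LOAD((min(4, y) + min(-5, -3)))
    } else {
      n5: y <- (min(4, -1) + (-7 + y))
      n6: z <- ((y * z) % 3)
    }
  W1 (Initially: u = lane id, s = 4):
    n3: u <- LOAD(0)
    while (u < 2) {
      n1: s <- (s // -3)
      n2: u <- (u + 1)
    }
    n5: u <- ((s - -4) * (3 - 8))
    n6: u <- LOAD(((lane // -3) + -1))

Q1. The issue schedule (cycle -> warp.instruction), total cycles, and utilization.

cycle 0: W0.I0
cycle 1: W0.I1
cycle 2: W0.I2
cycle 3: W0.I3
cycle 4: W0.I4
cycle 5: W1.I0
cycle 6: idle
cycle 7: idle
cycle 8: W1.I1
cycle 9: W1.I2
cycle 10: W1.I3
cycle 11: W1.I4
cycle 12: W1.I5
cycle 13: W1.I6
cycle 14: W1.I7
cycle 15: W1.I8
cycle 16: W1.I9

Answer: 17 cycles, utilization 15/17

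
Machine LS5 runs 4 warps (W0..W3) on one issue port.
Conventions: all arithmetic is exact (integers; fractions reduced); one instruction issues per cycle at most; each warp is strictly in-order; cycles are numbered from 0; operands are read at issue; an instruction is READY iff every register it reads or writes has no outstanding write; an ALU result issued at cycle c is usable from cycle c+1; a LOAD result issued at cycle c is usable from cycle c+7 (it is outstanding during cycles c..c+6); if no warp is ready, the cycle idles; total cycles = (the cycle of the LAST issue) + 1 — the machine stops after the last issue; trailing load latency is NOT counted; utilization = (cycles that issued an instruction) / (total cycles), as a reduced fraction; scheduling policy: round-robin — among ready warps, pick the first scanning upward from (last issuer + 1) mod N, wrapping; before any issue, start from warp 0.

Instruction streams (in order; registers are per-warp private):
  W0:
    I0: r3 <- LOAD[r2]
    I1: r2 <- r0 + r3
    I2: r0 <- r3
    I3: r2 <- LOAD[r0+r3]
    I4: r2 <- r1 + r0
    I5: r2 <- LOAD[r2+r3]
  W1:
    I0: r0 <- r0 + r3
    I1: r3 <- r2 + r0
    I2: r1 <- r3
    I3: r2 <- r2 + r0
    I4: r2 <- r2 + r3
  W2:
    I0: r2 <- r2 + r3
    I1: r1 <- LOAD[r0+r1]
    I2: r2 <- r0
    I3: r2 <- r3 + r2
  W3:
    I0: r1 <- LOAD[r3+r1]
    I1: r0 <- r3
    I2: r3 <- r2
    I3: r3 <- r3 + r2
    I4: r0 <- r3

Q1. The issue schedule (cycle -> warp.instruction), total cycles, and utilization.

cycle 0: W0.I0
cycle 1: W1.I0
cycle 2: W2.I0
cycle 3: W3.I0
cycle 4: W1.I1
cycle 5: W2.I1
cycle 6: W3.I1
cycle 7: W0.I1
cycle 8: W1.I2
cycle 9: W2.I2
cycle 10: W3.I2
cycle 11: W0.I2
cycle 12: W1.I3
cycle 13: W2.I3
cycle 14: W3.I3
cycle 15: W0.I3
cycle 16: W1.I4
cycle 17: W3.I4
cycle 18: idle
cycle 19: idle
cycle 20: idle
cycle 21: idle
cycle 22: W0.I4
cycle 23: W0.I5

Answer: 24 cycles, utilization 5/6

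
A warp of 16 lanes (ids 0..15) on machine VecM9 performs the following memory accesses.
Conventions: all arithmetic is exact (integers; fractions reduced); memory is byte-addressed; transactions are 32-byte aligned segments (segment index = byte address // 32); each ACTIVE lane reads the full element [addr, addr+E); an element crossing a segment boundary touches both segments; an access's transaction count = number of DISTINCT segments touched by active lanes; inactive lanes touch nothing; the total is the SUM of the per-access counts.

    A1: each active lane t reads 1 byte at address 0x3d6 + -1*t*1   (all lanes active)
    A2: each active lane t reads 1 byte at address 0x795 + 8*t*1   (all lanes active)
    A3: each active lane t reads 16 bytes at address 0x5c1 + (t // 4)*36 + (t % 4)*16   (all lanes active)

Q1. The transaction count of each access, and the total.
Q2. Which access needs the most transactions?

A1: 1 transaction
A2: 5 transactions
A3: 6 transactions

Answer: 1,5,6; total 12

Answer: A3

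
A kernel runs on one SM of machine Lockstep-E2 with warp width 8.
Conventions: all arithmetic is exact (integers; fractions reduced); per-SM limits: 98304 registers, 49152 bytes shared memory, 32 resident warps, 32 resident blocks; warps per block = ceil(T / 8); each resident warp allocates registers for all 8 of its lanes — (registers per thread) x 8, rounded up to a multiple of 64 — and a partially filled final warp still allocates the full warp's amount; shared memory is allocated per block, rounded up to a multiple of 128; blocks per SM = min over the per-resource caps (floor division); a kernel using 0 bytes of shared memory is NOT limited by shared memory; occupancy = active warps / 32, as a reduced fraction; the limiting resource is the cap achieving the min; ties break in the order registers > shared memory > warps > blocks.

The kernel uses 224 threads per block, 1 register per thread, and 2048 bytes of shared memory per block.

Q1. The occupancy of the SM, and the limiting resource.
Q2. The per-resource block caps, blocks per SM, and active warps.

Answer: occupancy 7/8, limited by warps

registers: 54 blocks
shared memory: 24 blocks
warps: 1 block
blocks: 32 blocks

Answer: 1 block, 28 active warps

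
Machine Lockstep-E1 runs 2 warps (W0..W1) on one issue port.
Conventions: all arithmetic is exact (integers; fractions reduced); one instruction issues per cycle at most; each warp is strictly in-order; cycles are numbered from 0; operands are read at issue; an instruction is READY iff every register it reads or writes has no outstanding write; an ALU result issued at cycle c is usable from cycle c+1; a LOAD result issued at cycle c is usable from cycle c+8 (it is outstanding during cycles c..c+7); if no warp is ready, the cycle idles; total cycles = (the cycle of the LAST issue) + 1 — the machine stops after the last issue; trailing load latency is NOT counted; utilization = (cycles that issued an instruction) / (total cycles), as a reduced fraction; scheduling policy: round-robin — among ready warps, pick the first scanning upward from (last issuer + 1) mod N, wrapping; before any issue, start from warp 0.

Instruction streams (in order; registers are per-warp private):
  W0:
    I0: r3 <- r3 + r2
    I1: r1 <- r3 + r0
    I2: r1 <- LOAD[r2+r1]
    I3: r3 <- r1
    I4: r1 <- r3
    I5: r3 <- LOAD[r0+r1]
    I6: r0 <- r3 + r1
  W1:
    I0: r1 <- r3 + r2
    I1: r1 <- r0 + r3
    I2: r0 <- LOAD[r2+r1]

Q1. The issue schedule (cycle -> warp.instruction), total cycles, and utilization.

cycle 0: W0.I0
cycle 1: W1.I0
cycle 2: W0.I1
cycle 3: W1.I1
cycle 4: W0.I2
cycle 5: W1.I2
cycle 6: idle
cycle 7: idle
cycle 8: idle
cycle 9: idle
cycle 10: idle
cycle 11: idle
cycle 12: W0.I3
cycle 13: W0.I4
cycle 14: W0.I5
cycle 15: idle
cycle 16: idle
cycle 17: idle
cycle 18: idle
cycle 19: idle
cycle 20: idle
cycle 21: idle
cycle 22: W0.I6

Answer: 23 cycles, utilization 10/23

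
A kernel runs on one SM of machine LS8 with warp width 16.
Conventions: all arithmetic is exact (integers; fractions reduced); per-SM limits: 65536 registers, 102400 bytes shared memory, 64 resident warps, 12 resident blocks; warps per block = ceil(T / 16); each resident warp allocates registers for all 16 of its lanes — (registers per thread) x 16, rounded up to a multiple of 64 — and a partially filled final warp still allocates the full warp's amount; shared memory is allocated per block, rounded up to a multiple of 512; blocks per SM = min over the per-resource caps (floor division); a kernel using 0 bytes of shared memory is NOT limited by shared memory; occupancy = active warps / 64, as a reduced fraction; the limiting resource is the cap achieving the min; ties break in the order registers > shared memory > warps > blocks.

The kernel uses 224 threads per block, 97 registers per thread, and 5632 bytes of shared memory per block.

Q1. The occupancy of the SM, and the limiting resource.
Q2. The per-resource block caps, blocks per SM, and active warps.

Answer: occupancy 7/16, limited by registers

registers: 2 blocks
shared memory: 18 blocks
warps: 4 blocks
blocks: 12 blocks

Answer: 2 blocks, 28 active warps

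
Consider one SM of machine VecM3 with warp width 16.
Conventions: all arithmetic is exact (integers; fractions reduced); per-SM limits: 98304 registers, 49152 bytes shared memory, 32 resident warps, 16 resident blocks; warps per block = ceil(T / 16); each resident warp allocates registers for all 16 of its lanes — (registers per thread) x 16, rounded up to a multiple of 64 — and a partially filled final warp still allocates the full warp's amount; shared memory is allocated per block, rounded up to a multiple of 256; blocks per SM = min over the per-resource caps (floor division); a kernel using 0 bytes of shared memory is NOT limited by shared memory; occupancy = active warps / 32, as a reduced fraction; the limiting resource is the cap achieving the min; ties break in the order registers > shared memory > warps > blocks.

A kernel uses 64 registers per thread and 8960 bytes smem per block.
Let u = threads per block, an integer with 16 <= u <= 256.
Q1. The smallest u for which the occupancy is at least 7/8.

Answer: u = 81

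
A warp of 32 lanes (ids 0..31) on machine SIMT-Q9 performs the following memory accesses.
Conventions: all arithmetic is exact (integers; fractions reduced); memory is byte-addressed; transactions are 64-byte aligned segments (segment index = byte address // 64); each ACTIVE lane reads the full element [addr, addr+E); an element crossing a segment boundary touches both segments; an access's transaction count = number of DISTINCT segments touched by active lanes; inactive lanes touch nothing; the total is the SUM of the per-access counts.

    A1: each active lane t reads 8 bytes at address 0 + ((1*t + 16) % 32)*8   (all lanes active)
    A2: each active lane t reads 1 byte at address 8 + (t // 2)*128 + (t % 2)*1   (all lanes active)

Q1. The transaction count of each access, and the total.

A1: 4 transactions
A2: 16 transactions

Answer: 4,16; total 20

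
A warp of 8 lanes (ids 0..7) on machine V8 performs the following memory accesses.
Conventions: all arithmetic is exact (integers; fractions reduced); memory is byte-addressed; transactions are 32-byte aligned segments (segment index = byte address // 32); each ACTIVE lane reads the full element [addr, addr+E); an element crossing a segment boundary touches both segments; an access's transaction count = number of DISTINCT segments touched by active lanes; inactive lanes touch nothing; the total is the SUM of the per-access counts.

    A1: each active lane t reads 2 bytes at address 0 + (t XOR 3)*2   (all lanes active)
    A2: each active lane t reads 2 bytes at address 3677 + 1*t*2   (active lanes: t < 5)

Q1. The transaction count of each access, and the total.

A1: 1 transaction
A2: 2 transactions

Answer: 1,2; total 3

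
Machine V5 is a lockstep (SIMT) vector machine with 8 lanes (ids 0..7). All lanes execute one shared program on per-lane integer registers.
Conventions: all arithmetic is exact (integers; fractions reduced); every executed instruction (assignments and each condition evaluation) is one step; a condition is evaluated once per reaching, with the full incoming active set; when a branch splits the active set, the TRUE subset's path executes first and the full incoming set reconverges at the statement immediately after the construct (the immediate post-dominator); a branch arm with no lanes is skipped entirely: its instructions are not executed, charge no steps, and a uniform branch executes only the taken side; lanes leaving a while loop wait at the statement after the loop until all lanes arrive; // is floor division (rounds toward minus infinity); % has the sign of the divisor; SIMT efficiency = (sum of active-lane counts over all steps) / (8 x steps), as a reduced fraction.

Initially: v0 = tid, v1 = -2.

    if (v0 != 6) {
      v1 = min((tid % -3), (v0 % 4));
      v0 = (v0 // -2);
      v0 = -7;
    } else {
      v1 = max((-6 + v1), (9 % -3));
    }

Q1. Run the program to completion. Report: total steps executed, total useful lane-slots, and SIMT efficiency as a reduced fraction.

Answer: 5 steps, 30 useful, 3/4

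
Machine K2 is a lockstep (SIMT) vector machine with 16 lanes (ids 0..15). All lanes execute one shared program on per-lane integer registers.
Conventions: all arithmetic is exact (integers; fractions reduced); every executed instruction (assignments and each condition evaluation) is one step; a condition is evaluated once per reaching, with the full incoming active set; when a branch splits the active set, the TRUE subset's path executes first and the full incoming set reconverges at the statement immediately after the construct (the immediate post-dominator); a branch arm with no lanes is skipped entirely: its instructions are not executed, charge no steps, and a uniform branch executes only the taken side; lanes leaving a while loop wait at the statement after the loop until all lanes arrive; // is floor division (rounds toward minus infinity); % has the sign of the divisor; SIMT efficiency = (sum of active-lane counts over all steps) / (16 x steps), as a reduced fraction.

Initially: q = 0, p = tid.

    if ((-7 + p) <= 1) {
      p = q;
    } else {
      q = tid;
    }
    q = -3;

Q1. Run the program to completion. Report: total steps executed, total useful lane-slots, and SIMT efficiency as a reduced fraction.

Answer: 4 steps, 48 useful, 3/4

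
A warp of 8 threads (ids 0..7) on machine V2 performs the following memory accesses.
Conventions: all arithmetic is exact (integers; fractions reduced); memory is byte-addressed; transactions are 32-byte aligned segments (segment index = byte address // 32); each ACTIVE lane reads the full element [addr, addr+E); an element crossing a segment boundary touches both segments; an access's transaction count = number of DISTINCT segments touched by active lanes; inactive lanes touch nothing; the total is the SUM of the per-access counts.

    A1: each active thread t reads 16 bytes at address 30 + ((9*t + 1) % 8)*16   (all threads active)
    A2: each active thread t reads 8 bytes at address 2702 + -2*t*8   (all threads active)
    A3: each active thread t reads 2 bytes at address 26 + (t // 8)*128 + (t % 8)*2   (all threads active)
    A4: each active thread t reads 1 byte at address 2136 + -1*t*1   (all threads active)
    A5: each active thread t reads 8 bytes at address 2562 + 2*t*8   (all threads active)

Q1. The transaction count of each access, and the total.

A1: 5 transactions
A2: 5 transactions
A3: 2 transactions
A4: 1 transaction
A5: 4 transactions

Answer: 5,5,2,1,4; total 17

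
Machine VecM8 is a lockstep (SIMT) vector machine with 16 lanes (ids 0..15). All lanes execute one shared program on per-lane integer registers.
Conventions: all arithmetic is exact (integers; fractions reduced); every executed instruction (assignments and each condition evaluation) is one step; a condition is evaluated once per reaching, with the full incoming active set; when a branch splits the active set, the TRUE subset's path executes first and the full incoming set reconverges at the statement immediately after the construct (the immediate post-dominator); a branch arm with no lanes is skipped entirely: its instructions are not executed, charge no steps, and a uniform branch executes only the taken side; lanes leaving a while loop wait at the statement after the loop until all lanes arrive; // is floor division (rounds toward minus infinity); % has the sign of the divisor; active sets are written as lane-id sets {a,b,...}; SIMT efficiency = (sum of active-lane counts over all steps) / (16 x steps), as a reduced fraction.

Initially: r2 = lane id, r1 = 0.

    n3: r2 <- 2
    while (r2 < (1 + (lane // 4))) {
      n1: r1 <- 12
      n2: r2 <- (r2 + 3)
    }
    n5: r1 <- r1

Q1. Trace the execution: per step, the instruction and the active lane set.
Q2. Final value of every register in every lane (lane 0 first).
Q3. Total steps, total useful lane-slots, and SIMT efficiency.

step 0: r2 <- 2                      {0,1,2,3,4,5,6,7,8,9,10,11,12,13,14,15}
step 1: eval (r2 < (1 + (lane // 4))) {0,1,2,3,4,5,6,7,8,9,10,11,12,13,14,15}
step 2: r1 <- 12                     {8,9,10,11,12,13,14,15}
step 3: r2 <- (r2 + 3)               {8,9,10,11,12,13,14,15}
step 4: eval (r2 < (1 + (lane // 4))) {8,9,10,11,12,13,14,15}
step 5: r1 <- r1                     {0,1,2,3,4,5,6,7,8,9,10,11,12,13,14,15}

Answer: 6 steps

r2: 2,2,2,2,2,2,2,2,5,5,5,5,5,5,5,5
r1: 0,0,0,0,0,0,0,0,12,12,12,12,12,12,12,12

steps = 6; useful = 72; efficiency = 72/96 = 3/4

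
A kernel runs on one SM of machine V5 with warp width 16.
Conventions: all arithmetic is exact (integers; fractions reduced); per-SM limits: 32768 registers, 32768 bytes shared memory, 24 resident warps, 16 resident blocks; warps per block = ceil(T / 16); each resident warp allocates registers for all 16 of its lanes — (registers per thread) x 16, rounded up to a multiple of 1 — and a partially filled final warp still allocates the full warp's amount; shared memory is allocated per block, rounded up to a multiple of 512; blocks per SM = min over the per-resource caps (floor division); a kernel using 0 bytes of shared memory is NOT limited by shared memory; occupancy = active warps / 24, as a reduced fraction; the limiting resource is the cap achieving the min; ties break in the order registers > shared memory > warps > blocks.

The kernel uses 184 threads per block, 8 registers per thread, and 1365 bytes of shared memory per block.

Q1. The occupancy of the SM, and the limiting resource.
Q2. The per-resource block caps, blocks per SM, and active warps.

Answer: occupancy 1, limited by warps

registers: 21 blocks
shared memory: 21 blocks
warps: 2 blocks
blocks: 16 blocks

Answer: 2 blocks, 24 active warps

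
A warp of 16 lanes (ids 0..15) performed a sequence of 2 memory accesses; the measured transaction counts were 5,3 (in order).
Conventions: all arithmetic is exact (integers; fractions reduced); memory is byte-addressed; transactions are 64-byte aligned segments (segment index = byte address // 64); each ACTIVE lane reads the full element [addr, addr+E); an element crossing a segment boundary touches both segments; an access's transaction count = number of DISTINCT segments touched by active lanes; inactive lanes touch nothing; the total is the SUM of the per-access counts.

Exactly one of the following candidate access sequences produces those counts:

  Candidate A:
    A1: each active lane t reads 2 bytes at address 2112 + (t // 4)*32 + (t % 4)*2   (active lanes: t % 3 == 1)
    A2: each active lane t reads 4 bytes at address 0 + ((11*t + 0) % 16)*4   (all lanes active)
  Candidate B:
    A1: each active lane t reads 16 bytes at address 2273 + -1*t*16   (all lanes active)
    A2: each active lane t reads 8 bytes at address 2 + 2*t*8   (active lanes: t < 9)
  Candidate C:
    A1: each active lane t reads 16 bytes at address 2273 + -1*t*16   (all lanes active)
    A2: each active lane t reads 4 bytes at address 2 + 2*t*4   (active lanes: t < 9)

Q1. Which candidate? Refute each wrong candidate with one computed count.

A: A1 gives 2 transactions, not 5
C: A2 gives 2 transactions, not 3
B: all counts match (5,3)

Answer: B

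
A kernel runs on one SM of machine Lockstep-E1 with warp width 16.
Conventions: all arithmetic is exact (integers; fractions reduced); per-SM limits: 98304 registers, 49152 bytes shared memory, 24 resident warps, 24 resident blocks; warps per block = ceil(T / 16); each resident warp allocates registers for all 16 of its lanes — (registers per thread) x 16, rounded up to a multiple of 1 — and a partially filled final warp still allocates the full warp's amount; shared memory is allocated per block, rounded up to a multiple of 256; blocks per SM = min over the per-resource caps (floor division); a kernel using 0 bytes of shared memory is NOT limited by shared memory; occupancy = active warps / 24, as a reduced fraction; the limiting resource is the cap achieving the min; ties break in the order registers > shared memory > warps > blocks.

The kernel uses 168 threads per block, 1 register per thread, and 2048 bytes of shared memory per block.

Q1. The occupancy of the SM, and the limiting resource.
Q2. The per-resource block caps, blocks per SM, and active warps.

Answer: occupancy 11/12, limited by warps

registers: 558 blocks
shared memory: 24 blocks
warps: 2 blocks
blocks: 24 blocks

Answer: 2 blocks, 22 active warps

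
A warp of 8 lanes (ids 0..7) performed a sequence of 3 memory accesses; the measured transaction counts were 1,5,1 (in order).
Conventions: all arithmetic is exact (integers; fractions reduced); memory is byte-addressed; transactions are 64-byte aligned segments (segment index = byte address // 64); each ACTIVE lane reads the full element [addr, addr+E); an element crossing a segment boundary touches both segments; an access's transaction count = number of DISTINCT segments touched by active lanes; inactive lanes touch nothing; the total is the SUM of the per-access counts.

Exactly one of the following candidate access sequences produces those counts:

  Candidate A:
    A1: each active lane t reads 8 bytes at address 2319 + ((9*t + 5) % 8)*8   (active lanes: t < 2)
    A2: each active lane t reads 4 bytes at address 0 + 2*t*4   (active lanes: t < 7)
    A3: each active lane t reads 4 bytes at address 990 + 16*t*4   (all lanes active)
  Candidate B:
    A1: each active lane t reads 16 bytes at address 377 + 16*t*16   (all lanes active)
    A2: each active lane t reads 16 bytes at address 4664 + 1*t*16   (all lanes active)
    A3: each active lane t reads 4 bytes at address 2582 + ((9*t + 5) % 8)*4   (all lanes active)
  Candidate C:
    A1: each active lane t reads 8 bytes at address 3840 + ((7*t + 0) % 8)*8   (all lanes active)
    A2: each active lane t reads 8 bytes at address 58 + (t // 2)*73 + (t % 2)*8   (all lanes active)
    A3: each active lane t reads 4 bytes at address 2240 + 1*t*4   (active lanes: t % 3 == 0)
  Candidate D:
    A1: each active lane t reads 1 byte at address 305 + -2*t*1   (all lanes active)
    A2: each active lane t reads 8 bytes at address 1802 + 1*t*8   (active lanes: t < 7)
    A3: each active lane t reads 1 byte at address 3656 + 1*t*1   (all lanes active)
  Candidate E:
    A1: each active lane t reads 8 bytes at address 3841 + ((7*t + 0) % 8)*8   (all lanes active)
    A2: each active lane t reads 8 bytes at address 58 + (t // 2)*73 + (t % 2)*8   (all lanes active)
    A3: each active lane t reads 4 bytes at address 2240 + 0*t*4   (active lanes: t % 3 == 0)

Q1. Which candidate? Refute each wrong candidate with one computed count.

A: A1 gives 2 transactions, not 1
B: A1 gives 16 transactions, not 1
D: A2 gives 2 transactions, not 5
E: A1 gives 2 transactions, not 1
C: all counts match (1,5,1)

Answer: C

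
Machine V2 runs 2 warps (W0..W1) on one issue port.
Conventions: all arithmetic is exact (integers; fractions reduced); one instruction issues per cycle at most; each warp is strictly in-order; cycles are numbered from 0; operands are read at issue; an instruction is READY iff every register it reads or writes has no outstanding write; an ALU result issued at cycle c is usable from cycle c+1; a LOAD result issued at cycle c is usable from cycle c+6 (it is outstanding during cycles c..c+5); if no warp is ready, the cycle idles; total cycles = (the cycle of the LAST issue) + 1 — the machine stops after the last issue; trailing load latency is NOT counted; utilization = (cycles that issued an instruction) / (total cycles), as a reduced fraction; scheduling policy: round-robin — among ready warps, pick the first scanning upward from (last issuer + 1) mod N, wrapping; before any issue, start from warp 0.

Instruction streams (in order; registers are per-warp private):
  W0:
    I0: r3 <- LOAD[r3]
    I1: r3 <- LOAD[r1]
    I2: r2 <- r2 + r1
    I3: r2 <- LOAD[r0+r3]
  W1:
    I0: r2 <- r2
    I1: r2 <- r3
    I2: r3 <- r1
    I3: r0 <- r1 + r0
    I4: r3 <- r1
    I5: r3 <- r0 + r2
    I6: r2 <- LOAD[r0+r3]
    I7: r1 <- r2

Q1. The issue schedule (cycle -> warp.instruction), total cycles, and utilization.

cycle 0: W0.I0
cycle 1: W1.I0
cycle 2: W1.I1
cycle 3: W1.I2
cycle 4: W1.I3
cycle 5: W1.I4
cycle 6: W0.I1
cycle 7: W1.I5
cycle 8: W0.I2
cycle 9: W1.I6
cycle 10: idle
cycle 11: idle
cycle 12: W0.I3
cycle 13: idle
cycle 14: idle
cycle 15: W1.I7

Answer: 16 cycles, utilization 3/4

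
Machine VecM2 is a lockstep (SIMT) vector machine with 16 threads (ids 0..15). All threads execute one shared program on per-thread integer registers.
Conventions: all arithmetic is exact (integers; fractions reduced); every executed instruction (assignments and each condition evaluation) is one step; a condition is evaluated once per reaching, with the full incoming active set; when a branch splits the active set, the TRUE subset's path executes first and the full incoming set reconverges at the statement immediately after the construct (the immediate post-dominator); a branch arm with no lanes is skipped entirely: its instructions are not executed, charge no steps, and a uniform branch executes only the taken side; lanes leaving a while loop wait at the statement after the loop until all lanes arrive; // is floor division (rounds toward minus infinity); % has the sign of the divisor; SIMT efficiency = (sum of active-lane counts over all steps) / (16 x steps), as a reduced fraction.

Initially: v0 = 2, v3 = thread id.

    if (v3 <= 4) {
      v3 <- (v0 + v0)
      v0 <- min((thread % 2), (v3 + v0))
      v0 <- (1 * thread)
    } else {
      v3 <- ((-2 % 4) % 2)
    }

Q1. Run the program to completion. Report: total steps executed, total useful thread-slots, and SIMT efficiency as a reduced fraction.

Answer: 5 steps, 42 useful, 21/40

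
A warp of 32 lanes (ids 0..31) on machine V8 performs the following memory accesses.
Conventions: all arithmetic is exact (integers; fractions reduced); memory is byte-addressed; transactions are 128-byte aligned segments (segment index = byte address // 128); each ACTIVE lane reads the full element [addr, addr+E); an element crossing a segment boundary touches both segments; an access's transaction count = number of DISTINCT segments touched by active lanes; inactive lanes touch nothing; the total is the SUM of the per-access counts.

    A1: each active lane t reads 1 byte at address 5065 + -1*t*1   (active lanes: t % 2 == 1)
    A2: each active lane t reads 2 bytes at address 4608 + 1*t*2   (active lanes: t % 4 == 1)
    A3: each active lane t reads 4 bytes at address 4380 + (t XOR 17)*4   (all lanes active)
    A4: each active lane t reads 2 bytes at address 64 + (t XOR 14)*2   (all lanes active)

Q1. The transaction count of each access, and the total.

A1: 1 transaction
A2: 1 transaction
A3: 2 transactions
A4: 1 transaction

Answer: 1,1,2,1; total 5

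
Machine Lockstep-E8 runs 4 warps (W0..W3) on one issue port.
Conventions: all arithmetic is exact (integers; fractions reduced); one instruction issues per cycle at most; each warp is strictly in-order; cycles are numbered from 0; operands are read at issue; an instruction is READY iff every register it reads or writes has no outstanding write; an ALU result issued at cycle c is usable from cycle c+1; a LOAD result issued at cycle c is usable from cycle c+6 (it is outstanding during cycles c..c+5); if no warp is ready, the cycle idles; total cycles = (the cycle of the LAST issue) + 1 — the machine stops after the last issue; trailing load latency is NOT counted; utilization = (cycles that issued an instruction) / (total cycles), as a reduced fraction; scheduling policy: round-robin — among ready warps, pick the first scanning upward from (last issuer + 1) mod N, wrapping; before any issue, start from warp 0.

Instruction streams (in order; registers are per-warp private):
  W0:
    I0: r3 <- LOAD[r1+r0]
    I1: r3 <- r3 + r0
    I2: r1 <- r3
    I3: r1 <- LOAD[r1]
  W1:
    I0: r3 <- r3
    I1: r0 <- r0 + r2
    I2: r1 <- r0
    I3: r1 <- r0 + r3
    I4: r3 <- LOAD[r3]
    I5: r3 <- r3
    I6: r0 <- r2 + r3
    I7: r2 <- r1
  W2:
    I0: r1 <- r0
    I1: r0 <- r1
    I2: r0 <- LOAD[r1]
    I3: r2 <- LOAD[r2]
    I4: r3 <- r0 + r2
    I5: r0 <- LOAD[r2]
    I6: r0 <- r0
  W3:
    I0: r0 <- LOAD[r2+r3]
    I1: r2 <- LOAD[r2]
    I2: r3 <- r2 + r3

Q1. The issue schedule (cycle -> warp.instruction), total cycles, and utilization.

cycle 0: W0.I0
cycle 1: W1.I0
cycle 2: W2.I0
cycle 3: W3.I0
cycle 4: W1.I1
cycle 5: W2.I1
cycle 6: W3.I1
cycle 7: W0.I1
cycle 8: W1.I2
cycle 9: W2.I2
cycle 10: W0.I2
cycle 11: W1.I3
cycle 12: W2.I3
cycle 13: W3.I2
cycle 14: W0.I3
cycle 15: W1.I4
cycle 16: idle
cycle 17: idle
cycle 18: W2.I4
cycle 19: W2.I5
cycle 20: idle
cycle 21: W1.I5
cycle 22: W1.I6
cycle 23: W1.I7
cycle 24: idle
cycle 25: W2.I6

Answer: 26 cycles, utilization 11/13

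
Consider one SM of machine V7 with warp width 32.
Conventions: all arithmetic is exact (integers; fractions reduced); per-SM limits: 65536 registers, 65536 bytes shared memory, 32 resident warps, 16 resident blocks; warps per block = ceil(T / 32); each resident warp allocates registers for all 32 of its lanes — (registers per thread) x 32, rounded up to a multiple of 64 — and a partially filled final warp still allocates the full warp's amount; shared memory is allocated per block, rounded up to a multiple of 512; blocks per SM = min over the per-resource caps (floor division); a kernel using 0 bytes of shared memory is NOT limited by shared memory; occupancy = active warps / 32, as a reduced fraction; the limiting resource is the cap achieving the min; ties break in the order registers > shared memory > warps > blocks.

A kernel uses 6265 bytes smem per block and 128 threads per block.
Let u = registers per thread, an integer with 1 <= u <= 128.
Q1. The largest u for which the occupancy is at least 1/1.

Answer: u = 64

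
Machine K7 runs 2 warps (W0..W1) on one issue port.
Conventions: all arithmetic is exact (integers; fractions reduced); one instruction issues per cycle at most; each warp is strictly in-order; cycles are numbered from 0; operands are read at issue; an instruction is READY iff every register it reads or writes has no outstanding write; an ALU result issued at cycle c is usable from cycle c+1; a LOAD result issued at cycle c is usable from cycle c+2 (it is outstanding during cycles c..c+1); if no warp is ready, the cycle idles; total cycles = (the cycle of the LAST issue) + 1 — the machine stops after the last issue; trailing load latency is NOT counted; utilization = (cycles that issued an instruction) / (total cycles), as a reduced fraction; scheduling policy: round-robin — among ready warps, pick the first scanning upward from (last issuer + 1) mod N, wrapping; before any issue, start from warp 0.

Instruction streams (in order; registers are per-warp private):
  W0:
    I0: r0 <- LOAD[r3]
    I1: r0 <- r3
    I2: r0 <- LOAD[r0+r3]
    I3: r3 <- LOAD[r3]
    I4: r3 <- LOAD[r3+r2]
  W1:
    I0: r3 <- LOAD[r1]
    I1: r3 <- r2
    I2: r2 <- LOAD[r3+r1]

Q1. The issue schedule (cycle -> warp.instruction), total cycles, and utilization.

cycle 0: W0.I0
cycle 1: W1.I0
cycle 2: W0.I1
cycle 3: W1.I1
cycle 4: W0.I2
cycle 5: W1.I2
cycle 6: W0.I3
cycle 7: idle
cycle 8: W0.I4

Answer: 9 cycles, utilization 8/9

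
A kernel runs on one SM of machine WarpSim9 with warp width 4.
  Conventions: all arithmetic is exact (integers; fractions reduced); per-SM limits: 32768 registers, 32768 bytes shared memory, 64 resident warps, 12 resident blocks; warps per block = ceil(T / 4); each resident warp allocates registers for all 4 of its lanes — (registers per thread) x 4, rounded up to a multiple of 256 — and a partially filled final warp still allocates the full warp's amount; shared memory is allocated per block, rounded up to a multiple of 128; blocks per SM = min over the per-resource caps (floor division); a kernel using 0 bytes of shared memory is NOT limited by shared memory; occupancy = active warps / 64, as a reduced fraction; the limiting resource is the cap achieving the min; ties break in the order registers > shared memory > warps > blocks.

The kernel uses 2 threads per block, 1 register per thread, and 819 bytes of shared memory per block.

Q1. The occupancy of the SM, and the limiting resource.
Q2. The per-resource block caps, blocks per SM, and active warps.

Answer: occupancy 3/16, limited by blocks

registers: 128 blocks
shared memory: 36 blocks
warps: 64 blocks
blocks: 12 blocks

Answer: 12 blocks, 12 active warps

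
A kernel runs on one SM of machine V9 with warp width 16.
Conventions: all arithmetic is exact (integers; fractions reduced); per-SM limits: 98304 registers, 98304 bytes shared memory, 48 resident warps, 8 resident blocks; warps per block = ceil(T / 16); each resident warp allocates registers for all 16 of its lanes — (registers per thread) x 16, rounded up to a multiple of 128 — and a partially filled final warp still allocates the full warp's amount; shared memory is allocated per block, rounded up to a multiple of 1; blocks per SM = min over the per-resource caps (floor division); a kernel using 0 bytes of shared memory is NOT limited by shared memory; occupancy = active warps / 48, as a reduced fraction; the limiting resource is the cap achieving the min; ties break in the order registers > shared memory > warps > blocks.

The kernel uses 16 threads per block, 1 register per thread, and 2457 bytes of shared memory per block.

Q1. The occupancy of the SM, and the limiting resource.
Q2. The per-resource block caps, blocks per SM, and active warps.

Answer: occupancy 1/6, limited by blocks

registers: 768 blocks
shared memory: 40 blocks
warps: 48 blocks
blocks: 8 blocks

Answer: 8 blocks, 8 active warps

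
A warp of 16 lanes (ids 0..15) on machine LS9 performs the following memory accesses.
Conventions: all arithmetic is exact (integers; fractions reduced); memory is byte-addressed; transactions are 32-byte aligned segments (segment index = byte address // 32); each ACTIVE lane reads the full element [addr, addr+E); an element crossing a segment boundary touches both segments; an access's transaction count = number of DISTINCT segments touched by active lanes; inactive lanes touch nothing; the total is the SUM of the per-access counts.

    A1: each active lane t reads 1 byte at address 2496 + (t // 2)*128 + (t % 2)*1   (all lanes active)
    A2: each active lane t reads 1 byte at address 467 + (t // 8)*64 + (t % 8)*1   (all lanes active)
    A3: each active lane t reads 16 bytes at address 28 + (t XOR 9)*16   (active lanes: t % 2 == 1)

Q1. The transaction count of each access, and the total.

A1: 8 transactions
A2: 2 transactions
A3: 9 transactions

Answer: 8,2,9; total 19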